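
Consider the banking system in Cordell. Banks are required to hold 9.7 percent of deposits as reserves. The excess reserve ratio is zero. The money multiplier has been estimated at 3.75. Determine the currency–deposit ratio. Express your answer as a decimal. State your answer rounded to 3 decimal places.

Using m = 3.75. From m = (1 + c)/(c + rr + e), rearranging gives 1 + c = m·(c + rr + e), so c·(1 − m) = m·(rr + e) − 1.
Hence c = [m·(rr + e) − 1]/(1 − m) = [3.75 × (0.097 + 0) − 1] / (1 − 3.75) ≈ 0.231364.

0.231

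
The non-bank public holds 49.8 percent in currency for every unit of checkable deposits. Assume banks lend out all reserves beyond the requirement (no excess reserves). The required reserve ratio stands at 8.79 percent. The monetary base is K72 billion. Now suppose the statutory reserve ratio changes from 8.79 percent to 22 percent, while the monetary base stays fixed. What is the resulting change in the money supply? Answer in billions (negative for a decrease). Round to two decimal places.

-33.87 billion

Initially m₁ = (1 + 0.498) / (0.0879 + 0.498) ≈ 2.55675, so M₁ = 2.55675 × 72 = 184.086 billion.
After the change m₂ = (1 + 0.498) / (0.22 + 0.498) ≈ 2.08635, so M₂ = 2.08635 × 72 = 150.2172 billion.
ΔM = M₂ − M₁ = 150.2172 − 184.086 = -33.8688 billion.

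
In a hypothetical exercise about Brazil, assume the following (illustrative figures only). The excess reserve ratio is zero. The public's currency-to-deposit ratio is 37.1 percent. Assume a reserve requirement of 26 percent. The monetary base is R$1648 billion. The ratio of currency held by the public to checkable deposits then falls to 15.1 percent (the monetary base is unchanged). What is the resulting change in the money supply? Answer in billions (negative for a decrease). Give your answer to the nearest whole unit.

R$1035 billion

Initially m₁ = (1 + 0.371) / (0.26 + 0.371) ≈ 2.17274, so M₁ = 2.17274 × 1648 ≈ 3580.6755 billion.
After the change m₂ = (1 + 0.151) / (0.26 + 0.151) ≈ 2.80049, so M₂ = 2.80049 × 1648 ≈ 4615.2075 billion.
ΔM = M₂ − M₁ = 4615.2075 − 3580.6755 = 1034.532 billion.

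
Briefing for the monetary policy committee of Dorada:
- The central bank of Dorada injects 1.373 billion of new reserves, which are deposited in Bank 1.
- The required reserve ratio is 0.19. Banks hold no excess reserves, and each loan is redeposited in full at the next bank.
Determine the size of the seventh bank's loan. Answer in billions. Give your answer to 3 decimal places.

Each bank lends a fraction (1 − rr) = 0.8100 of the deposit it receives, so Bank 7 receives 1.373·0.8100^6 and lends 1.373·0.8100^7 ≈ 0.3141 billion.

0.314 billion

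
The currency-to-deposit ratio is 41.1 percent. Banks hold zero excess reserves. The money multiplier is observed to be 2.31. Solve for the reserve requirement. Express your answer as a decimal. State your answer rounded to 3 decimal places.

0.200

Using m = 2.31. Since m = (1 + c)/(c + rr + e), the denominator satisfies c + rr + e = (1 + c)/m = (1 + 0.411) / 2.31 ≈ 0.610823.
With c = 0.411 and e = 0, the reserve requirement is 0.610823 − 0.411 − 0 = 0.199823.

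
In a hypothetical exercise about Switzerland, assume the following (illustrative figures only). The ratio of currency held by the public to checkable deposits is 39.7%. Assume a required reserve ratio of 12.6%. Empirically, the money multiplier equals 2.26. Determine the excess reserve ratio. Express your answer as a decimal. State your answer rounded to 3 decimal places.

Using m = 2.26. Since m = (1 + c)/(c + rr + e), the denominator satisfies c + rr + e = (1 + c)/m = (1 + 0.397) / 2.26 ≈ 0.618142.
With c = 0.397 and rr = 0.126, the excess reserve ratio is 0.618142 − 0.397 − 0.126 = 0.095142.

0.095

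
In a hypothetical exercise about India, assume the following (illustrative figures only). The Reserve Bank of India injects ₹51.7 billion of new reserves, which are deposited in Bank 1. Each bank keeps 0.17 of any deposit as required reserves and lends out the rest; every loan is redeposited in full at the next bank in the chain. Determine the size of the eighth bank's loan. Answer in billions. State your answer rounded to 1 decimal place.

Each bank lends a fraction (1 − rr) = 0.8300 of the deposit it receives, so Bank 8 receives 51.7·0.8300^7 and lends 51.7·0.8300^8 ≈ 11.6444 billion.

₹11.6 billion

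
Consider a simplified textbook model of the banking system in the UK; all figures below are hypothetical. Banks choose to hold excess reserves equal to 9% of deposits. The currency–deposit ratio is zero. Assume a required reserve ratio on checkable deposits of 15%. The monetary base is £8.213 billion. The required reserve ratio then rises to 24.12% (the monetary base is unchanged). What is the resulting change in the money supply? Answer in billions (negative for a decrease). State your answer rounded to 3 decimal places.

Initially m₁ = 1 / (0.15 + 0.09) ≈ 4.16667, so M₁ = 4.16667 × 8.213 ≈ 34.2209 billion.
After the change m₂ = 1 / (0.2412 + 0.09) ≈ 3.01932, so M₂ = 3.01932 × 8.213 ≈ 24.7977 billion.
ΔM = M₂ − M₁ = 24.7977 − 34.2209 = -9.4232 billion.

-9.423 billion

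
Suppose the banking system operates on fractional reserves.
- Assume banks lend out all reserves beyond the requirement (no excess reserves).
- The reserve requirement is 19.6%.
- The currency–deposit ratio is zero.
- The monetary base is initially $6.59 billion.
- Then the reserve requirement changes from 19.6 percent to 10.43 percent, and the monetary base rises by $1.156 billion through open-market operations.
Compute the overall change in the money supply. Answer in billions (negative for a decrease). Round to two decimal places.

Before: m₁ = 1 / (0.196) ≈ 5.1020, MB₁ = 6.59, so M₁ = 5.1020 × 6.59 ≈ 33.6222 billion.
After: m₂ = 1 / (0.1043) ≈ 9.5877, MB₂ = 6.59 + 1.156 = 7.746, so M₂ = 9.5877 × 7.746 ≈ 74.2663 billion.
ΔM = M₂ − M₁ = 74.2663 − 33.6222 = 40.6441 billion.

$40.64 billion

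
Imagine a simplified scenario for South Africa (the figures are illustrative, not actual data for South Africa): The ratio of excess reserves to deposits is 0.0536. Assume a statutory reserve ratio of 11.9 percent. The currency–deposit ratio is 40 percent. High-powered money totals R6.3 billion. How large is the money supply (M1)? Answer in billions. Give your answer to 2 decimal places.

The money multiplier is m = (1 + c) / (rr + e + c) = (1 + 0.4) / (0.119 + 0.0536 + 0.4) ≈ 2.4450.
So M = m × MB = 2.4450 × 6.3 = 15.4035 billion.

R15.40 billion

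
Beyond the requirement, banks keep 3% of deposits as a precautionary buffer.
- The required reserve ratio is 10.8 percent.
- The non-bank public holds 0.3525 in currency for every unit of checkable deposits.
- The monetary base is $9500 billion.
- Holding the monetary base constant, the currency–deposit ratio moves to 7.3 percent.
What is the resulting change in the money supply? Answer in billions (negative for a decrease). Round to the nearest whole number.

Initially m₁ = (1 + 0.3525) / (0.108 + 0.03 + 0.3525) ≈ 2.75739, so M₁ = 2.75739 × 9500 = 26195.205 billion.
After the change m₂ = (1 + 0.073) / (0.108 + 0.03 + 0.073) ≈ 5.08531, so M₂ = 5.08531 × 9500 = 48310.445 billion.
ΔM = M₂ − M₁ = 48310.445 − 26195.205 = 22115.24 billion.

$22115 billion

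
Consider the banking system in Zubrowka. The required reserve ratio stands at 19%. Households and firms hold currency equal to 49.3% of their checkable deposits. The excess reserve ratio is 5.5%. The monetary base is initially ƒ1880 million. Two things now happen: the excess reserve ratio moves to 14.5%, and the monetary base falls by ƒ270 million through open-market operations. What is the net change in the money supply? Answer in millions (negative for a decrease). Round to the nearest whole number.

Before: m₁ = (1 + 0.493) / (0.19 + 0.055 + 0.493) ≈ 2.02304, MB₁ = 1880, so M₁ = 2.02304 × 1880 = 3803.3152 million.
After: m₂ = (1 + 0.493) / (0.19 + 0.145 + 0.493) ≈ 1.80314, MB₂ = 1880 − 270 = 1610, so M₂ = 1.80314 × 1610 = 2903.0554 million.
ΔM = M₂ − M₁ = 2903.0554 − 3803.3152 = -900.2598 million.

-900 million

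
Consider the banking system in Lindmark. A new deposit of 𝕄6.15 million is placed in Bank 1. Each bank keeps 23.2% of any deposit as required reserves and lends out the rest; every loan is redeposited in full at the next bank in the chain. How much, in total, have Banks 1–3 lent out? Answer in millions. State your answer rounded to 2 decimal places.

𝕄11.14 million

Bank i lends (1 − rr)^i of the original deposit: Bank 1 lends 6.15·0.7680 = 4.7232, Bank 2 lends 6.15·0.7680² ≈ 3.6274, and so on.
Summing a geometric series: total = 6.15·[0.7680·(1 − 0.7680^3) / (1 − 0.7680)] ≈ 11.1365 million.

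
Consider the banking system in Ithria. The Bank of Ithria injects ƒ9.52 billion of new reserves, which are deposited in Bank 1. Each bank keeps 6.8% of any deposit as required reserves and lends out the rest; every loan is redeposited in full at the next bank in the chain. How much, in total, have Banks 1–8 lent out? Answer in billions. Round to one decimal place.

Bank i lends (1 − rr)^i of the original deposit: Bank 1 lends 9.52·0.9320 ≈ 8.8726, Bank 2 lends 9.52·0.9320² ≈ 8.2693, and so on.
Summing a geometric series: total = 9.52·[0.9320·(1 − 0.9320^8) / (1 − 0.9320)] ≈ 56.2001 billion.

ƒ56.2 billion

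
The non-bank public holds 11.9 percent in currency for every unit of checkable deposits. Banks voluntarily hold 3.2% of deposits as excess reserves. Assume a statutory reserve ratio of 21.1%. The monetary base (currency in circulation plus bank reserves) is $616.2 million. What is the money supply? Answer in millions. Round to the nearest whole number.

$1905 million

The money multiplier is m = (1 + c) / (rr + e + c) = (1 + 0.119) / (0.211 + 0.032 + 0.119) ≈ 3.0912.
So M = m × MB = 3.0912 × 616.2 ≈ 1904.7974 million.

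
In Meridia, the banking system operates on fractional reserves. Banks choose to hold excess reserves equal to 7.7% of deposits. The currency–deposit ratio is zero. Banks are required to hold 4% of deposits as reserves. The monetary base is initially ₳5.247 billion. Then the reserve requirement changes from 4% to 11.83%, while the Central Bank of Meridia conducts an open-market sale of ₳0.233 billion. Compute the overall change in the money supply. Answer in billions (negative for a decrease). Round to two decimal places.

Before: m₁ = 1 / (0.04 + 0.077) ≈ 8.5470, MB₁ = 5.247, so M₁ = 8.5470 × 5.247 ≈ 44.8461 billion.
After: m₂ = 1 / (0.1183 + 0.077) ≈ 5.1203, MB₂ = 5.247 − 0.233 = 5.014, so M₂ = 5.1203 × 5.014 ≈ 25.6732 billion.
ΔM = M₂ − M₁ = 25.6732 − 44.8461 = -19.1729 billion.

-19.17 billion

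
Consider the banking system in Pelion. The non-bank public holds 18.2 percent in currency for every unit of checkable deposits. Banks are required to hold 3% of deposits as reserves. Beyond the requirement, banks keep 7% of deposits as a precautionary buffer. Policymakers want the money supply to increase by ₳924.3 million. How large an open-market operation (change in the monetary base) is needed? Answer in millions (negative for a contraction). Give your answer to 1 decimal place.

₳220.5 million

The money multiplier is m = (1 + c) / (rr + e + c) = (1 + 0.182) / (0.03 + 0.07 + 0.182) ≈ 4.19149.
ΔMB = ΔM / m = (+924.3) / 4.19149 ≈ 220.5182 million.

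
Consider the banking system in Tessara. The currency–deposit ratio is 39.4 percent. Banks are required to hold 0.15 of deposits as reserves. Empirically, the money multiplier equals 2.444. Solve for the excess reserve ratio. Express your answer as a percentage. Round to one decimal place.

Using m = 2.444. Since m = (1 + c)/(c + rr + e), the denominator satisfies c + rr + e = (1 + c)/m = (1 + 0.394) / 2.444 ≈ 0.570376.
With c = 0.394 and rr = 0.15, the excess reserve ratio is 0.570376 − 0.394 − 0.15 = 0.026376.

2.6%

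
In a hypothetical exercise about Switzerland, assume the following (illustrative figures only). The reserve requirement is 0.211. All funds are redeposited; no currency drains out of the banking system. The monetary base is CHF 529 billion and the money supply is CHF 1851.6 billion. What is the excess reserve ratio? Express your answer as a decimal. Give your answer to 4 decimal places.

Using m = M/MB = 1851.6/529 ≈ 3.500189. Since m = (1 + c)/(c + rr + e), the denominator satisfies c + rr + e = (1 + c)/m = (1 + 0) / 3.500189 ≈ 0.285699.
With c = 0 and rr = 0.211, the excess reserve ratio is 0.285699 − 0 − 0.211 = 0.074699.

0.0747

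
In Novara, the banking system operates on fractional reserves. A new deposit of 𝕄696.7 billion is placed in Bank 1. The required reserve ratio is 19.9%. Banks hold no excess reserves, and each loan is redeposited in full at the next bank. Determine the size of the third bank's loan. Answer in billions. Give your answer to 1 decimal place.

Each bank lends a fraction (1 − rr) = 0.8010 of the deposit it receives, so Bank 3 receives 696.7·0.8010^2 and lends 696.7·0.8010^3 ≈ 358.0497 billion.

𝕄358.0 billion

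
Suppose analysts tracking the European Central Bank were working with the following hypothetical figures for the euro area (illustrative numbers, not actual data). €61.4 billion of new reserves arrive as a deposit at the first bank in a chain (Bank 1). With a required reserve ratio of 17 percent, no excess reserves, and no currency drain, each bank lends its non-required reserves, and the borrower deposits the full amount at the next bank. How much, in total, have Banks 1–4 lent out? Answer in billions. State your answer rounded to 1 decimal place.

€157.5 billion

Bank i lends (1 − rr)^i of the original deposit: Bank 1 lends 61.4·0.8300 = 50.9620, Bank 2 lends 61.4·0.8300² ≈ 42.2985, and so on.
Summing a geometric series: total = 61.4·[0.8300·(1 − 0.8300^4) / (1 − 0.8300)] ≈ 157.5076 billion.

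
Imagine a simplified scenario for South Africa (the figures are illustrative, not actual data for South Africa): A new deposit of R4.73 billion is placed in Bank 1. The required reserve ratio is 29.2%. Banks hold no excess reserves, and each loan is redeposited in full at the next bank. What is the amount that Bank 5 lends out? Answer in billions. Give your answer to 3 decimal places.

R0.841 billion

Each bank lends a fraction (1 − rr) = 0.7080 of the deposit it receives, so Bank 5 receives 4.73·0.7080^4 and lends 4.73·0.7080^5 ≈ 0.8414 billion.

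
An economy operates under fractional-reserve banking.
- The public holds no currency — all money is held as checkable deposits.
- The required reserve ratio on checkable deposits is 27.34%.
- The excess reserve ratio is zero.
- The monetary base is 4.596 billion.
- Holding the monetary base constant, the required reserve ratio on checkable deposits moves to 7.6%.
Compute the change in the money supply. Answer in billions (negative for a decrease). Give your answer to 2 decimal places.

43.66 billion

Initially m₁ = 1 / (0.2734) ≈ 3.6576, so M₁ = 3.6576 × 4.596 ≈ 16.8103 billion.
After the change m₂ = 1 / (0.076) ≈ 13.1579, so M₂ = 13.1579 × 4.596 ≈ 60.4737 billion.
ΔM = M₂ − M₁ = 60.4737 − 16.8103 = 43.6634 billion.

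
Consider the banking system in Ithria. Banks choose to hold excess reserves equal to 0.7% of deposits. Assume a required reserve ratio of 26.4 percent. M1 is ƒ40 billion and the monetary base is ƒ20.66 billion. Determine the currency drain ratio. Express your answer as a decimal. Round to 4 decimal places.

0.5078

Using m = M/MB = 40/20.66 ≈ 1.936108. From m = (1 + c)/(c + rr + e), rearranging gives 1 + c = m·(c + rr + e), so c·(1 − m) = m·(rr + e) − 1.
Hence c = [m·(rr + e) − 1]/(1 − m) = [1.936108 × (0.264 + 0.007) − 1] / (1 − 1.936108) ≈ 0.507756.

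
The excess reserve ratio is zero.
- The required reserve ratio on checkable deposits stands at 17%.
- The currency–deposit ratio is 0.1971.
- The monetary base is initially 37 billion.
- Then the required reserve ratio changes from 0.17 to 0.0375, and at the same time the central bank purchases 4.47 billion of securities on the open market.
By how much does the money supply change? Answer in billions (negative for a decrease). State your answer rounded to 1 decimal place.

Before: m₁ = (1 + 0.1971) / (0.17 + 0.1971) ≈ 3.2610, MB₁ = 37, so M₁ = 3.2610 × 37 = 120.657 billion.
After: m₂ = (1 + 0.1971) / (0.0375 + 0.1971) ≈ 5.1027, MB₂ = 37 + 4.47 = 41.47, so M₂ = 5.1027 × 41.47 ≈ 211.609 billion.
ΔM = M₂ − M₁ = 211.609 − 120.657 = 90.952 billion.

91.0 billion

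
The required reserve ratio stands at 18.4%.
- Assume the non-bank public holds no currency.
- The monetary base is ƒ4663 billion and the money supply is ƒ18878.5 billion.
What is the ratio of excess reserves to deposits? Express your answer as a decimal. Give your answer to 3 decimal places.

Using m = M/MB = 18878.5/4663 ≈ 4.048574. Since m = (1 + c)/(c + rr + e), the denominator satisfies c + rr + e = (1 + c)/m = (1 + 0) / 4.048574 ≈ 0.247001.
With c = 0 and rr = 0.184, the ratio of excess reserves to deposits is 0.247001 − 0 − 0.184 = 0.063001.

0.063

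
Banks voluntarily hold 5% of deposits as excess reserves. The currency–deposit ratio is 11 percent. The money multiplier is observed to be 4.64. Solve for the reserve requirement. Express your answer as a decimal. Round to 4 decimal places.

0.0792

Using m = 4.64. Since m = (1 + c)/(c + rr + e), the denominator satisfies c + rr + e = (1 + c)/m = (1 + 0.11) / 4.64 ≈ 0.239224.
With c = 0.11 and e = 0.05, the reserve requirement is 0.239224 − 0.11 − 0.05 = 0.079224.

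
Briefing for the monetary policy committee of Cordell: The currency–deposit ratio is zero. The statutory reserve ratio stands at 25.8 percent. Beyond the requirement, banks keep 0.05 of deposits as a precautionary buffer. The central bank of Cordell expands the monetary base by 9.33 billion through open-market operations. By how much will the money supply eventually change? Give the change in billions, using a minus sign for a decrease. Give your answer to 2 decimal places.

30.29 billion

The money multiplier is m = 1 / (rr + e) = 1 / (0.258 + 0.05) ≈ 3.2468.
The purchase adds 9.33 billion of base, so ΔM = m × ΔMB = 3.2468 × (+9.33) ≈ 30.2926 billion.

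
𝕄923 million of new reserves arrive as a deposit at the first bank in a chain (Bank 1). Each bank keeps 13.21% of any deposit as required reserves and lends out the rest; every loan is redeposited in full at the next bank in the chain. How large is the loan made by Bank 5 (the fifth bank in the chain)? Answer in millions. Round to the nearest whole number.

Each bank lends a fraction (1 − rr) = 0.8679 of the deposit it receives, so Bank 5 receives 923·0.8679^4 and lends 923·0.8679^5 ≈ 454.5170 million.

𝕄455 million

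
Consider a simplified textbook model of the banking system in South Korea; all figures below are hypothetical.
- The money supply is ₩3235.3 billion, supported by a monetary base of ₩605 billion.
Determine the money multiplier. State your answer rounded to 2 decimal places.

The money multiplier is m = M / MB = 3235.3 / 605 ≈ 5.34760.

5.35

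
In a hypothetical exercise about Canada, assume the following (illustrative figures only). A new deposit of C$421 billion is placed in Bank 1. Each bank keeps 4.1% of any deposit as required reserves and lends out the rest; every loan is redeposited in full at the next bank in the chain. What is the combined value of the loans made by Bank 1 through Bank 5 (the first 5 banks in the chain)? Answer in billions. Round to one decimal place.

Bank i lends (1 − rr)^i of the original deposit: Bank 1 lends 421·0.9590 = 403.7390, Bank 2 lends 421·0.9590² ≈ 387.1857, and so on.
Summing a geometric series: total = 421·[0.9590·(1 − 0.9590^5) / (1 − 0.9590)] ≈ 1859.8109 billion.

C$1859.8 billion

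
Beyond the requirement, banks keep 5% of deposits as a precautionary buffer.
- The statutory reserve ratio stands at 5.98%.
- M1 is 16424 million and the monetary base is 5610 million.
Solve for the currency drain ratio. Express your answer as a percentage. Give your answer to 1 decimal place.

35.2%

Using m = M/MB = 16424/5610 ≈ 2.927629. From m = (1 + c)/(c + rr + e), rearranging gives 1 + c = m·(c + rr + e), so c·(1 − m) = m·(rr + e) − 1.
Hence c = [m·(rr + e) − 1]/(1 − m) = [2.927629 × (0.0598 + 0.05) − 1] / (1 − 2.927629) ≈ 0.352011.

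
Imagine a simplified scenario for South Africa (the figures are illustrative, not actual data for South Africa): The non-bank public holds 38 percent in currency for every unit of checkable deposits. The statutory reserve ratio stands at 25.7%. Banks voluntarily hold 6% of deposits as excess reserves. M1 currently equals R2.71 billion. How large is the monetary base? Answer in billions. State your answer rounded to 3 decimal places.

The money multiplier is m = (1 + c) / (rr + e + c) = (1 + 0.38) / (0.257 + 0.06 + 0.38) ≈ 1.97991.
MB = M / m = 2.71 / 1.97991 ≈ 1.3687 billion.

R1.369 billion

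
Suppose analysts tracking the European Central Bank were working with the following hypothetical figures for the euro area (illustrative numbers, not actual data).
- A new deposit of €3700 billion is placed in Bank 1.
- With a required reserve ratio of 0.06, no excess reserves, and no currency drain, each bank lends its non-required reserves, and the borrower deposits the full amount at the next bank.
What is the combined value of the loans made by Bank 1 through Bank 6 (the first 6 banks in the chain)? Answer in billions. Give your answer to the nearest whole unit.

Bank i lends (1 − rr)^i of the original deposit: Bank 1 lends 3700·0.9400 = 3478.0000, Bank 2 lends 3700·0.9400² = 3269.3200, and so on.
Summing a geometric series: total = 3700·[0.9400·(1 − 0.9400^6) / (1 − 0.9400)] ≈ 17977.2150 billion.

€17977 billion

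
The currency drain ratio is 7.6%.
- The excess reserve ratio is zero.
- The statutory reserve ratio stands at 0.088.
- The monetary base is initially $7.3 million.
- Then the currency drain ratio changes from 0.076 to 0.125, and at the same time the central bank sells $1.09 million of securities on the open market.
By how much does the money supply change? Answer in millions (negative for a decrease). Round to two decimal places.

Before: m₁ = (1 + 0.076) / (0.088 + 0.076) ≈ 6.5610, MB₁ = 7.3, so M₁ = 6.5610 × 7.3 = 47.8953 million.
After: m₂ = (1 + 0.125) / (0.088 + 0.125) ≈ 5.2817, MB₂ = 7.3 − 1.09 = 6.21, so M₂ = 5.2817 × 6.21 ≈ 32.7994 million.
ΔM = M₂ − M₁ = 32.7994 − 47.8953 = -15.0959 million.

-15.10 million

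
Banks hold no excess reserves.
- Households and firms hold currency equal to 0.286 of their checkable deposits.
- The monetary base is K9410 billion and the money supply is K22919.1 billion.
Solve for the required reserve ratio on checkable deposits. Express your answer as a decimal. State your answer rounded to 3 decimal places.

0.242

Using m = M/MB = 22919.1/9410 ≈ 2.435611. Since m = (1 + c)/(c + rr + e), the denominator satisfies c + rr + e = (1 + c)/m = (1 + 0.286) / 2.435611 ≈ 0.527999.
With c = 0.286 and e = 0, the required reserve ratio on checkable deposits is 0.527999 − 0.286 − 0 = 0.241999.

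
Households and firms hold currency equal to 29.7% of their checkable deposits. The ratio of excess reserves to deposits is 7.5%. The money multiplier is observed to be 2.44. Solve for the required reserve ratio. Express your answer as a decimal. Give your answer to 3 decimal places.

0.160

Using m = 2.44. Since m = (1 + c)/(c + rr + e), the denominator satisfies c + rr + e = (1 + c)/m = (1 + 0.297) / 2.44 ≈ 0.531557.
With c = 0.297 and e = 0.075, the required reserve ratio is 0.531557 − 0.297 − 0.075 = 0.159557.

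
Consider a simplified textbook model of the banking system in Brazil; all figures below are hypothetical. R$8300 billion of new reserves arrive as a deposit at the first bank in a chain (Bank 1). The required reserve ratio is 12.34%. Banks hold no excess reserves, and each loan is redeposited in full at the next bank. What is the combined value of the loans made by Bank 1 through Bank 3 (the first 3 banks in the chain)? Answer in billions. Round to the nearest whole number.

R$19245 billion

Bank i lends (1 − rr)^i of the original deposit: Bank 1 lends 8300·0.8766 = 7275.7800, Bank 2 lends 8300·0.8766² ≈ 6377.9487, and so on.
Summing a geometric series: total = 8300·[0.8766·(1 − 0.8766^3) / (1 − 0.8766)] ≈ 19244.6386 billion.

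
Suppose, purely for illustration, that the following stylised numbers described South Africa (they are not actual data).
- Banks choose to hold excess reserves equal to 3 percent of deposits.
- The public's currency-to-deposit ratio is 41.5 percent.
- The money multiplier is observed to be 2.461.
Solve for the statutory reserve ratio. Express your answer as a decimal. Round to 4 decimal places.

0.1300

Using m = 2.461. Since m = (1 + c)/(c + rr + e), the denominator satisfies c + rr + e = (1 + c)/m = (1 + 0.415) / 2.461 ≈ 0.574970.
With c = 0.415 and e = 0.03, the statutory reserve ratio is 0.574970 − 0.415 − 0.03 = 0.12997.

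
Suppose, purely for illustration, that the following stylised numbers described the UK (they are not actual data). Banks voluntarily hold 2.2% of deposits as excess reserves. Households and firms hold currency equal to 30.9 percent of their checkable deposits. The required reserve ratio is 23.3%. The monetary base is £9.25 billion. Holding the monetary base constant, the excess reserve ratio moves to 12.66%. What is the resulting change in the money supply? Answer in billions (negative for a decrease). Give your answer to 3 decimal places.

Initially m₁ = (1 + 0.309) / (0.233 + 0.022 + 0.309) ≈ 2.32092, so M₁ = 2.32092 × 9.25 ≈ 21.4685 billion.
After the change m₂ = (1 + 0.309) / (0.233 + 0.1266 + 0.309) ≈ 1.95782, so M₂ = 1.95782 × 9.25 ≈ 18.1098 billion.
ΔM = M₂ − M₁ = 18.1098 − 21.4685 = -3.3587 billion.

-3.359 billion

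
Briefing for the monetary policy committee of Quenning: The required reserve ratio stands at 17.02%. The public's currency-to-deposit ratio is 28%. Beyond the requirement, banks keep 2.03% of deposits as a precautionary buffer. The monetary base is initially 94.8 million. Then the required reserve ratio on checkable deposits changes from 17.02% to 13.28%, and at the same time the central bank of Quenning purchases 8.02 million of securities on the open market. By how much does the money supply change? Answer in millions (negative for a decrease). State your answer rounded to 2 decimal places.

45.97 million

Before: m₁ = (1 + 0.28) / (0.1702 + 0.0203 + 0.28) ≈ 2.720510, MB₁ = 94.8, so M₁ = 2.720510 × 94.8 ≈ 257.9043 million.
After: m₂ = (1 + 0.28) / (0.1328 + 0.0203 + 0.28) ≈ 2.955438, MB₂ = 94.8 + 8.02 = 102.82, so M₂ = 2.955438 × 102.82 ≈ 303.8781 million.
ΔM = M₂ − M₁ = 303.8781 − 257.9043 = 45.9738 million.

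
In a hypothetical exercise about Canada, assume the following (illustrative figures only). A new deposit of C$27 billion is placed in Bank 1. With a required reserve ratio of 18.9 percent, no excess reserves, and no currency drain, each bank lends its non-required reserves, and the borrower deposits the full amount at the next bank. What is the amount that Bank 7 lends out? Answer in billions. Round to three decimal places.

C$6.230 billion

Each bank lends a fraction (1 − rr) = 0.8110 of the deposit it receives, so Bank 7 receives 27·0.8110^6 and lends 27·0.8110^7 ≈ 6.2303 billion.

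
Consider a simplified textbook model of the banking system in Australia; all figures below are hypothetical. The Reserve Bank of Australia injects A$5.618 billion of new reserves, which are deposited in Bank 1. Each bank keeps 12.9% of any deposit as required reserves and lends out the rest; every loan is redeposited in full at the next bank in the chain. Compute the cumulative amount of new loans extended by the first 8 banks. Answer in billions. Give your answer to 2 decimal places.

A$25.37 billion

Bank i lends (1 − rr)^i of the original deposit: Bank 1 lends 5.618·0.8710 ≈ 4.8933, Bank 2 lends 5.618·0.8710² ≈ 4.2620, and so on.
Summing a geometric series: total = 5.618·[0.8710·(1 − 0.8710^8) / (1 − 0.8710)] ≈ 25.3676 billion.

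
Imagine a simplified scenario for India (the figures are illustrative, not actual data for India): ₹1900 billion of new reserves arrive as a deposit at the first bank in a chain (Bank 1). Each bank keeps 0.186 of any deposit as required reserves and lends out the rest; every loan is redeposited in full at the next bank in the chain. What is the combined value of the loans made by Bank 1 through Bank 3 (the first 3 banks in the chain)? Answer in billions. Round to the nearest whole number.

₹3830 billion

Bank i lends (1 − rr)^i of the original deposit: Bank 1 lends 1900·0.8140 = 1546.6000, Bank 2 lends 1900·0.8140² = 1258.9324, and so on.
Summing a geometric series: total = 1900·[0.8140·(1 − 0.8140^3) / (1 − 0.8140)] ≈ 3830.3034 billion.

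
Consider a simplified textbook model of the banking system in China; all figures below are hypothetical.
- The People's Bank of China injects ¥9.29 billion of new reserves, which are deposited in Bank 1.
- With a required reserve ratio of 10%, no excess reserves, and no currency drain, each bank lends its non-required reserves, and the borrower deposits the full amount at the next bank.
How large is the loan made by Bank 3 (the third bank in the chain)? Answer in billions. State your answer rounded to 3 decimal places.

¥6.772 billion

Each bank lends a fraction (1 − rr) = 0.9000 of the deposit it receives, so Bank 3 receives 9.29·0.9000^2 and lends 9.29·0.9000^3 ≈ 6.7724 billion.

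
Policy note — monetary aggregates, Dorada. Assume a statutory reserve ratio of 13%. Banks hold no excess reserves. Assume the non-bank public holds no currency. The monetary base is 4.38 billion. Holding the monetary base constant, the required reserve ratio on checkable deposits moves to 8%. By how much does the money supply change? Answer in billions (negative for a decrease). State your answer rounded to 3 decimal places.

21.058 billion

Initially m₁ = 1 / (0.13) ≈ 7.69231, so M₁ = 7.69231 × 4.38 ≈ 33.6923 billion.
After the change m₂ = 1 / (0.08) = 12.5, so M₂ = 12.5 × 4.38 = 54.75 billion.
ΔM = M₂ − M₁ = 54.75 − 33.6923 = 21.0577 billion.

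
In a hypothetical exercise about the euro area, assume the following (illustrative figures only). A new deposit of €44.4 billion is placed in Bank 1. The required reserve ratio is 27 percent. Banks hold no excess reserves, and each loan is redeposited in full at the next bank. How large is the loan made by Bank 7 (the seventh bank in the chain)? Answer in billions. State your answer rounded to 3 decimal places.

€4.905 billion

Each bank lends a fraction (1 − rr) = 0.7300 of the deposit it receives, so Bank 7 receives 44.4·0.7300^6 and lends 44.4·0.7300^7 ≈ 4.9050 billion.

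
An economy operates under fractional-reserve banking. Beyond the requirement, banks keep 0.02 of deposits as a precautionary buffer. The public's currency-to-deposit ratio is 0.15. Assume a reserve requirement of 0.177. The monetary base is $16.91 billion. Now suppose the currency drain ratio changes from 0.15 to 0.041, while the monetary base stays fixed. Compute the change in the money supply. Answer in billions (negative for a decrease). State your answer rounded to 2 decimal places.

$17.92 billion

Initially m₁ = (1 + 0.15) / (0.177 + 0.02 + 0.15) ≈ 3.31412, so M₁ = 3.31412 × 16.91 ≈ 56.0418 billion.
After the change m₂ = (1 + 0.041) / (0.177 + 0.02 + 0.041) ≈ 4.37395, so M₂ = 4.37395 × 16.91 ≈ 73.9635 billion.
ΔM = M₂ − M₁ = 73.9635 − 56.0418 = 17.9217 billion.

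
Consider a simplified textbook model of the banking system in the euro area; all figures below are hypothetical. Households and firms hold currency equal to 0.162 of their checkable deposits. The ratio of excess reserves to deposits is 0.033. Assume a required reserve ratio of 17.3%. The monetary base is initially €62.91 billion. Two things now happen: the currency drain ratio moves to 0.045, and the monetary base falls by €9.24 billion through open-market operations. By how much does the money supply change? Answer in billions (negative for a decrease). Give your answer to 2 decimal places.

Before: m₁ = (1 + 0.162) / (0.173 + 0.033 + 0.162) ≈ 3.15761, MB₁ = 62.91, so M₁ = 3.15761 × 62.91 ≈ 198.6452 billion.
After: m₂ = (1 + 0.045) / (0.173 + 0.033 + 0.045) ≈ 4.16335, MB₂ = 62.91 − 9.24 = 53.67, so M₂ = 4.16335 × 53.67 ≈ 223.447 billion.
ΔM = M₂ − M₁ = 223.447 − 198.6452 = 24.8018 billion.

€24.80 billion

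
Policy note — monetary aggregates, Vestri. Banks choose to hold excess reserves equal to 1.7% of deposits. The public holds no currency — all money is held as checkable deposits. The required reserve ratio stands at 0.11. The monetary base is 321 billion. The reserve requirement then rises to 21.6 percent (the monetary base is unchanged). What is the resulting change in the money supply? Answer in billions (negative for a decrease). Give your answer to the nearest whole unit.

-1150 billion

Initially m₁ = 1 / (0.11 + 0.017) ≈ 7.8740, so M₁ = 7.8740 × 321 = 2527.554 billion.
After the change m₂ = 1 / (0.216 + 0.017) ≈ 4.2918, so M₂ = 4.2918 × 321 = 1377.6678 billion.
ΔM = M₂ − M₁ = 1377.6678 − 2527.554 = -1149.8862 billion.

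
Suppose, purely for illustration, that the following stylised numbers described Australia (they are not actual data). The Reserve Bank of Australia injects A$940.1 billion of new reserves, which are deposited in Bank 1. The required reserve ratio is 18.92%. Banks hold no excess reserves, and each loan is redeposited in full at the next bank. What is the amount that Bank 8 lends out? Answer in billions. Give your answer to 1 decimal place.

A$175.6 billion

Each bank lends a fraction (1 − rr) = 0.8108 of the deposit it receives, so Bank 8 receives 940.1·0.8108^7 and lends 940.1·0.8108^8 ≈ 175.5836 billion.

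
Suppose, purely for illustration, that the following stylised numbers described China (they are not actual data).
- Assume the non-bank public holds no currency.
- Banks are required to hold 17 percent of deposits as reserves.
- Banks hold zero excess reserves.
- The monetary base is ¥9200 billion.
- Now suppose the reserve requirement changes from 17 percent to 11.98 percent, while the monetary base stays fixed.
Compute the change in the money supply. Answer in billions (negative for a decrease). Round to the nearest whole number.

Initially m₁ = 1 / (0.17) ≈ 5.88235, so M₁ = 5.88235 × 9200 = 54117.62 billion.
After the change m₂ = 1 / (0.1198) ≈ 8.34725, so M₂ = 8.34725 × 9200 = 76794.7 billion.
ΔM = M₂ − M₁ = 76794.7 − 54117.62 = 22677.08 billion.

¥22677 billion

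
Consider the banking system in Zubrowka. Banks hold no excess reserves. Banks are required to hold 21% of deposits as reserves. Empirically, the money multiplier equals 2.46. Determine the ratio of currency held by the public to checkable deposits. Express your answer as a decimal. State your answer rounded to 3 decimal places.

Using m = 2.46. From m = (1 + c)/(c + rr + e), rearranging gives 1 + c = m·(c + rr + e), so c·(1 − m) = m·(rr + e) − 1.
Hence c = [m·(rr + e) − 1]/(1 − m) = [2.46 × (0.21 + 0) − 1] / (1 − 2.46) ≈ 0.331096.

0.331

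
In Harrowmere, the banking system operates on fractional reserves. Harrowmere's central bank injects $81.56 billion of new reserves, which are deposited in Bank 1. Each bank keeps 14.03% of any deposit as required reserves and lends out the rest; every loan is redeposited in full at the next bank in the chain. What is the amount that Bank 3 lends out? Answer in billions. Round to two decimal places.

$51.82 billion

Each bank lends a fraction (1 − rr) = 0.8597 of the deposit it receives, so Bank 3 receives 81.56·0.8597^2 and lends 81.56·0.8597^3 ≈ 51.8225 billion.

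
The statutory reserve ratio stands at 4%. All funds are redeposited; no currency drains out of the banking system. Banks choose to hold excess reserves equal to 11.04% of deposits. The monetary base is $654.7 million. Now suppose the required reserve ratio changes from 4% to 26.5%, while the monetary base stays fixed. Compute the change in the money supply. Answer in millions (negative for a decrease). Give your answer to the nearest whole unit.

Initially m₁ = 1 / (0.04 + 0.1104) ≈ 6.6489, so M₁ = 6.6489 × 654.7 ≈ 4353.0348 million.
After the change m₂ = 1 / (0.265 + 0.1104) ≈ 2.6638, so M₂ = 2.6638 × 654.7 ≈ 1743.9899 million.
ΔM = M₂ − M₁ = 1743.9899 − 4353.0348 = -2609.0449 million.

-2609 million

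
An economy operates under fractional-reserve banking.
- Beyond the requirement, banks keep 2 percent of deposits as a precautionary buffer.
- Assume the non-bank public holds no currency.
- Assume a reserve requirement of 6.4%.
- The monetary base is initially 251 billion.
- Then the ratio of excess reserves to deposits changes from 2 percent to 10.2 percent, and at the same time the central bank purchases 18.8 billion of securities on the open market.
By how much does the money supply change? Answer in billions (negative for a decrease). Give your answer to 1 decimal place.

-1362.8 billion

Before: m₁ = 1 / (0.064 + 0.02) ≈ 11.90476, MB₁ = 251, so M₁ = 11.90476 × 251 ≈ 2988.0948 billion.
After: m₂ = 1 / (0.064 + 0.102) ≈ 6.02410, MB₂ = 251 + 18.8 = 269.8, so M₂ = 6.02410 × 269.8 ≈ 1625.3022 billion.
ΔM = M₂ − M₁ = 1625.3022 − 2988.0948 = -1362.7926 billion.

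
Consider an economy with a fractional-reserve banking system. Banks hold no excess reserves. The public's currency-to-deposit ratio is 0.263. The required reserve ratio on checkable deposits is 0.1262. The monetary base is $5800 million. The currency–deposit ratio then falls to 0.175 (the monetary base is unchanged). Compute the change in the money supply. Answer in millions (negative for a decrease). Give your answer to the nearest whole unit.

Initially m₁ = (1 + 0.263) / (0.1262 + 0.263) ≈ 3.24512, so M₁ = 3.24512 × 5800 = 18821.696 million.
After the change m₂ = (1 + 0.175) / (0.1262 + 0.175) ≈ 3.90106, so M₂ = 3.90106 × 5800 = 22626.148 million.
ΔM = M₂ − M₁ = 22626.148 − 18821.696 = 3804.452 million.

$3804 million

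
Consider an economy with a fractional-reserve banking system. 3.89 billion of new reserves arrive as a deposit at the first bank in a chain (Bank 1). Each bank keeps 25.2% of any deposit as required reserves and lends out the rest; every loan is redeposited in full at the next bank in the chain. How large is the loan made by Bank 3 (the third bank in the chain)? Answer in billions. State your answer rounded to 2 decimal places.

1.63 billion

Each bank lends a fraction (1 − rr) = 0.7480 of the deposit it receives, so Bank 3 receives 3.89·0.7480^2 and lends 3.89·0.7480^3 ≈ 1.6280 billion.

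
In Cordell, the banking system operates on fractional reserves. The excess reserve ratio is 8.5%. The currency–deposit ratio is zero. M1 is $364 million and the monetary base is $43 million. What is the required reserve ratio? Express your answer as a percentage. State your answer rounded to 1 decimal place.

Using m = M/MB = 364/43 ≈ 8.465116. Since m = (1 + c)/(c + rr + e), the denominator satisfies c + rr + e = (1 + c)/m = (1 + 0) / 8.465116 ≈ 0.118132.
With c = 0 and e = 0.085, the required reserve ratio is 0.118132 − 0 − 0.085 = 0.033132.

3.3%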